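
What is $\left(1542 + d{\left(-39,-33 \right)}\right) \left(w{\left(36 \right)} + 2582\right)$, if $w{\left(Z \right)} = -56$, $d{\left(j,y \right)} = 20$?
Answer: $3945612$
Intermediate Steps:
$\left(1542 + d{\left(-39,-33 \right)}\right) \left(w{\left(36 \right)} + 2582\right) = \left(1542 + 20\right) \left(-56 + 2582\right) = 1562 \cdot 2526 = 3945612$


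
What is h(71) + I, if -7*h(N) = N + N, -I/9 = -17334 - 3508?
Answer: 1312904/7 ≈ 1.8756e+5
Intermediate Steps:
I = 187578 (I = -9*(-17334 - 3508) = -9*(-20842) = 187578)
h(N) = -2*N/7 (h(N) = -(N + N)/7 = -2*N/7)
h(71) + I = -2/7*71 + 187578 = -142/7 + 187578 = 1312904/7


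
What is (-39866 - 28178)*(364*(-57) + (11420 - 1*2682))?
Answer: 817208440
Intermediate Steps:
(-39866 - 28178)*(364*(-57) + (11420 - 1*2682)) = -68044*(-20748 + (11420 - 2682)) = -68044*(-20748 + 8738) = -68044*(-12010) = 817208440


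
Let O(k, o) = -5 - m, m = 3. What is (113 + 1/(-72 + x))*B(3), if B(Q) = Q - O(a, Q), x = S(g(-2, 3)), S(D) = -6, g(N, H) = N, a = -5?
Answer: 96943/78 ≈ 1242.9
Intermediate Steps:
O(k, o) = -8 (O(k, o) = -5 - 1*3 = -5 - 3 = -8)
x = -6
B(Q) = 8 + Q (B(Q) = Q - 1*(-8) = Q + 8 = 8 + Q)
(113 + 1/(-72 + x))*B(3) = (113 + 1/(-72 - 6))*(8 + 3) = (113 + 1/(-78))*11 = (113 - 1/78)*11 = (8813/78)*11 = 96943/78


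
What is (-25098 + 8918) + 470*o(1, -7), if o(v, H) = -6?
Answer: -19000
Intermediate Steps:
(-25098 + 8918) + 470*o(1, -7) = (-25098 + 8918) + 470*(-6) = -16180 - 2820 = -19000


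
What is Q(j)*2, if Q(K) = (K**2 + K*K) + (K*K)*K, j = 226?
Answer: 23290656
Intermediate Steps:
Q(K) = K**3 + 2*K**2 (Q(K) = (K**2 + K**2) + K**2*K = 2*K**2 + K**3 = K**3 + 2*K**2)
Q(j)*2 = (226**2*(2 + 226))*2 = (51076*228)*2 = 11645328*2 = 23290656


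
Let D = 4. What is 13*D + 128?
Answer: 180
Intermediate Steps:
13*D + 128 = 13*4 + 128 = 52 + 128 = 180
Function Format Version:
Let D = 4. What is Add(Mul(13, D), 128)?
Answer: 180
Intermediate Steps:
Add(Mul(13, D), 128) = Add(Mul(13, 4), 128) = Add(52, 128) = 180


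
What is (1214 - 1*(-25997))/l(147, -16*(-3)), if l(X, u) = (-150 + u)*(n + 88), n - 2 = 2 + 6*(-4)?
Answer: -27211/6936 ≈ -3.9232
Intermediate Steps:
n = -20 (n = 2 + (2 + 6*(-4)) = 2 + (2 - 24) = 2 - 22 = -20)
l(X, u) = -10200 + 68*u (l(X, u) = (-150 + u)*(-20 + 88) = (-150 + u)*68 = -10200 + 68*u)
(1214 - 1*(-25997))/l(147, -16*(-3)) = (1214 - 1*(-25997))/(-10200 + 68*(-16*(-3))) = (1214 + 25997)/(-10200 + 68*48) = 27211/(-10200 + 3264) = 27211/(-6936) = 27211*(-1/6936) = -27211/6936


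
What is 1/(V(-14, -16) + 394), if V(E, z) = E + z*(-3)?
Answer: 1/428 ≈ 0.0023364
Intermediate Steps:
V(E, z) = E - 3*z
1/(V(-14, -16) + 394) = 1/((-14 - 3*(-16)) + 394) = 1/((-14 + 48) + 394) = 1/(34 + 394) = 1/428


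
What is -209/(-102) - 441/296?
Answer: 8441/15096 ≈ 0.55915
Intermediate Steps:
-209/(-102) - 441/296 = -209*(-1/102) - 441*1/296 = 209/102 - 441/296 = 8441/15096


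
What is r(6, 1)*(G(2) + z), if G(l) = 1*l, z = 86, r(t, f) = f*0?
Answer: 0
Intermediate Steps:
r(t, f) = 0
G(l) = l
r(6, 1)*(G(2) + z) = 0*(2 + 86) = 0*88 = 0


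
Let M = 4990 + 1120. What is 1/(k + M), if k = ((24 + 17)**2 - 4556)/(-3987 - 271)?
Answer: 4258/26019255 ≈ 0.00016365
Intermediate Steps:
M = 6110
k = 2875/4258 (k = (41**2 - 4556)/(-4258) = (1681 - 4556)*(-1/4258) = -2875*(-1/4258) = 2875/4258 ≈ 0.67520)
1/(k + M) = 1/(2875/4258 + 6110) = 1/(26019255/4258) = 4258/26019255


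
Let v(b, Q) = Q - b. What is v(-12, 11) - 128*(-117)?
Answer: 14999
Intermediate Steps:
v(-12, 11) - 128*(-117) = (11 - 1*(-12)) - 128*(-117) = (11 + 12) + 14976 = 23 + 14976 = 14999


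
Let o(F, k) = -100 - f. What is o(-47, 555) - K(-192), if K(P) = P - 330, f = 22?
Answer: 400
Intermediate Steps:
K(P) = -330 + P
o(F, k) = -122 (o(F, k) = -100 - 1*22 = -100 - 22 = -122)
o(-47, 555) - K(-192) = -122 - (-330 - 192) = -122 - 1*(-522) = -122 + 522 = 400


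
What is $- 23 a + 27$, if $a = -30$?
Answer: $717$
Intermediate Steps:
$- 23 a + 27 = \left(-23\right) \left(-30\right) + 27 = 690 + 27 = 717$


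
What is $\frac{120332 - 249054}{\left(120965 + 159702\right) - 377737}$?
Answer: $\frac{64361}{48535} \approx 1.3261$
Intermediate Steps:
$\frac{120332 - 249054}{\left(120965 + 159702\right) - 377737} = - \frac{128722}{280667 - 377737} = - \frac{128722}{-97070} = \left(-128722\right) \left(- \frac{1}{97070}\right) = \frac{64361}{48535}$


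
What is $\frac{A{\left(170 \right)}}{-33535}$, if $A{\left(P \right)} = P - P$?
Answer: $0$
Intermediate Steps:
$A{\left(P \right)} = 0$
$\frac{A{\left(170 \right)}}{-33535} = \frac{0}{-33535} = 0 \left(- \frac{1}{33535}\right) = 0$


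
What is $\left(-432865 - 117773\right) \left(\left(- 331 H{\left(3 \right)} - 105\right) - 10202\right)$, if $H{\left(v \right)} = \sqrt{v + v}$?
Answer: $5675425866 + 182261178 \sqrt{6} \approx 6.1219 \cdot 10^{9}$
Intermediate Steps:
$H{\left(v \right)} = \sqrt{2} \sqrt{v}$ ($H{\left(v \right)} = \sqrt{2 v} = \sqrt{2} \sqrt{v}$)
$\left(-432865 - 117773\right) \left(\left(- 331 H{\left(3 \right)} - 105\right) - 10202\right) = \left(-432865 - 117773\right) \left(\left(- 331 \sqrt{2} \sqrt{3} - 105\right) - 10202\right) = - 550638 \left(\left(- 331 \sqrt{6} - 105\right) - 10202\right) = - 550638 \left(\left(-105 - 331 \sqrt{6}\right) - 10202\right) = - 550638 \left(-10307 - 331 \sqrt{6}\right) = 5675425866 + 182261178 \sqrt{6}$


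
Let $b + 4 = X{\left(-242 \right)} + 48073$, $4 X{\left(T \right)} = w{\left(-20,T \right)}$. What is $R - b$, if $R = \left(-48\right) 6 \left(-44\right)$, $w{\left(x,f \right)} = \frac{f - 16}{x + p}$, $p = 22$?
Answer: $- \frac{141459}{4} \approx -35365.0$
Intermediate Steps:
$w{\left(x,f \right)} = \frac{-16 + f}{22 + x}$ ($w{\left(x,f \right)} = \frac{f - 16}{x + 22} = \frac{-16 + f}{22 + x}$)
$X{\left(T \right)} = -2 + \frac{T}{8}$ ($X{\left(T \right)} = \frac{\frac{1}{22 - 20} \left(-16 + T\right)}{4} = \frac{\frac{1}{2} \left(-16 + T\right)}{4} = \frac{-8 + \frac{T}{2}}{4} = -2 + \frac{T}{8}$)
$R = 12672$ ($R = \left(-288\right) \left(-44\right) = 12672$)
$b = \frac{192147}{4}$ ($b = -4 + \left(\left(-2 + \frac{1}{8} \left(-242\right)\right) + 48073\right) = -4 + \left(\left(-2 - \frac{121}{4}\right) + 48073\right) = -4 + \left(- \frac{129}{4} + 48073\right) = -4 + \frac{192163}{4} = \frac{192147}{4} \approx 48037.0$)
$R - b = 12672 - \frac{192147}{4} = - \frac{141459}{4}$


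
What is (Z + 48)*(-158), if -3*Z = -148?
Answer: -46136/3 ≈ -15379.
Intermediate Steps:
Z = 148/3 (Z = -⅓*(-148) = 148/3 ≈ 49.333)
(Z + 48)*(-158) = (148/3 + 48)*(-158) = (292/3)*(-158) = -46136/3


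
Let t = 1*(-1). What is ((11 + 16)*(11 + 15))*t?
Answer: -702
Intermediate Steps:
t = -1
((11 + 16)*(11 + 15))*t = ((11 + 16)*(11 + 15))*(-1) = (27*26)*(-1) = 702*(-1) = -702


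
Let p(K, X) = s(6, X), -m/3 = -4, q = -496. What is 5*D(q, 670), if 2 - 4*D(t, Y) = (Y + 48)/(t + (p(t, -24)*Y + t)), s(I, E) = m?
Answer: 33445/14096 ≈ 2.3727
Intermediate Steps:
m = 12 (m = -3*(-4) = 12)
s(I, E) = 12
p(K, X) = 12
D(t, Y) = ½ - (48 + Y)/(4*(2*t + 12*Y)) (D(t, Y) = ½ - (Y + 48)/(4*(t + (12*Y + t))) = ½ - (48 + Y)/(4*(t + (t + 12*Y))) = ½ - (48 + Y)/(4*(2*t + 12*Y)))
5*D(q, 670) = 5*((-48 + 4*(-496) + 23*670)/(8*(-496 + 6*670))) = 5*((-48 - 1984 + 15410)/(8*(-496 + 4020))) = 5*((⅛)*13378/3524) = 5*((⅛)*(1/3524)*13378) = 5*(6689/14096) = 33445/14096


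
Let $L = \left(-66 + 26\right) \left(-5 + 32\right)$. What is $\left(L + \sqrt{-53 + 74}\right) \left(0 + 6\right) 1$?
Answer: $-6480 + 6 \sqrt{21} \approx -6452.5$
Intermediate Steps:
$L = -1080$ ($L = \left(-40\right) 27 = -1080$)
$\left(L + \sqrt{-53 + 74}\right) \left(0 + 6\right) 1 = \left(-1080 + \sqrt{-53 + 74}\right) \left(0 + 6\right) 1 = \left(-1080 + \sqrt{21}\right) 6 \cdot 1 = \left(-1080 + \sqrt{21}\right) 6 = -6480 + 6 \sqrt{21}$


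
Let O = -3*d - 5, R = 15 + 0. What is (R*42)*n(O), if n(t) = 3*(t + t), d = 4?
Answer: -64260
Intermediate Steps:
R = 15
O = -17 (O = -3*4 - 5 = -12 - 5 = -17)
n(t) = 6*t (n(t) = 3*(2*t) = 6*t)
(R*42)*n(O) = (15*42)*(6*(-17)) = 630*(-102) = -64260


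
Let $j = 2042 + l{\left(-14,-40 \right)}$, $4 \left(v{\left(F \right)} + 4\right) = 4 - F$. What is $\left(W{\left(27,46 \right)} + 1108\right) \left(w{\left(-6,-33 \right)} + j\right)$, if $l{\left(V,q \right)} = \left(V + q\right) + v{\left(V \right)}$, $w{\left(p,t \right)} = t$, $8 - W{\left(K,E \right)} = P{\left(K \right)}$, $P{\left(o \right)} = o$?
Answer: $\frac{4259079}{2} \approx 2.1295 \cdot 10^{6}$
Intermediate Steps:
$W{\left(K,E \right)} = 8 - K$
$v{\left(F \right)} = -3 - \frac{F}{4}$ ($v{\left(F \right)} = -4 + \frac{4 - F}{4} = -4 - \left(-1 + \frac{F}{4}\right) = -3 - \frac{F}{4}$)
$l{\left(V,q \right)} = -3 + q + \frac{3 V}{4}$ ($l{\left(V,q \right)} = \left(V + q\right) - \left(3 + \frac{V}{4}\right) = -3 + q + \frac{3 V}{4}$)
$j = \frac{3977}{2}$ ($j = 2042 - \frac{107}{2} = \frac{3977}{2} \approx 1988.5$)
$\left(W{\left(27,46 \right)} + 1108\right) \left(w{\left(-6,-33 \right)} + j\right) = \left(\left(8 - 27\right) + 1108\right) \left(-33 + \frac{3977}{2}\right) = \left(\left(8 - 27\right) + 1108\right) \frac{3911}{2} = \left(-19 + 1108\right) \frac{3911}{2} = 1089 \cdot \frac{3911}{2} = \frac{4259079}{2}$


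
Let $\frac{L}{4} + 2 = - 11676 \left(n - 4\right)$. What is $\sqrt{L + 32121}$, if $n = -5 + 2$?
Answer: $\sqrt{359041} \approx 599.2$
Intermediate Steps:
$n = -3$
$L = 326920$ ($L = -8 + 4 \left(- 11676 \left(-3 - 4\right)\right) = -8 + 4 \left(\left(-11676\right) \left(-7\right)\right) = -8 + 4 \cdot 81732 = -8 + 326928 = 326920$)
$\sqrt{L + 32121} = \sqrt{326920 + 32121} = \sqrt{359041}$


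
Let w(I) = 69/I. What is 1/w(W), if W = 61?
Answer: 61/69 ≈ 0.88406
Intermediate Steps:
1/w(W) = 1/(69/61) = 61/69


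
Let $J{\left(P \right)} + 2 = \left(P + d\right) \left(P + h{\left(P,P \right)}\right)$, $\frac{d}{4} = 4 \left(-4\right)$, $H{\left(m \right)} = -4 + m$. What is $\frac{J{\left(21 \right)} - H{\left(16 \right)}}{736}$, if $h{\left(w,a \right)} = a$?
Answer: $- \frac{455}{184} \approx -2.4728$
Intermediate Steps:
$d = -64$ ($d = 4 \cdot 4 \left(-4\right) = 4 \left(-16\right) = -64$)
$J{\left(P \right)} = -2 + 2 P \left(-64 + P\right)$ ($J{\left(P \right)} = -2 + \left(P - 64\right) \left(P + P\right) = -2 + \left(-64 + P\right) 2 P = -2 + 2 P \left(-64 + P\right)$)
$\frac{J{\left(21 \right)} - H{\left(16 \right)}}{736} = \frac{\left(-2 - 2688 + 2 \cdot 21^{2}\right) - \left(-4 + 16\right)}{736} = \left(\left(-2 - 2688 + 2 \cdot 441\right) - 12\right) \frac{1}{736} = \left(\left(-2 - 2688 + 882\right) - 12\right) \frac{1}{736} = \left(-1808 - 12\right) \frac{1}{736} = \left(-1820\right) \frac{1}{736} = - \frac{455}{184}$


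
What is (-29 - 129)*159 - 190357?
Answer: -215479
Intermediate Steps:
(-29 - 129)*159 - 190357 = -158*159 - 190357 = -25122 - 190357 = -215479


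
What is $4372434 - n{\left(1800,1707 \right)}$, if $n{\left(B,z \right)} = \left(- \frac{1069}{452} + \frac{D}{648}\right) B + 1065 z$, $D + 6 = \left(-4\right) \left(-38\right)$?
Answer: $\frac{2601822143}{1017} \approx 2.5583 \cdot 10^{6}$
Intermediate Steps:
$D = 146$ ($D = -6 - -152 = -6 + 152 = 146$)
$n{\left(B,z \right)} = 1065 z - \frac{19585 B}{9153}$ ($n{\left(B,z \right)} = \left(- \frac{1069}{452} + \frac{146}{648}\right) B + 1065 z = \left(\left(-1069\right) \frac{1}{452} + 146 \cdot \frac{1}{648}\right) B + 1065 z = \left(- \frac{1069}{452} + \frac{73}{324}\right) B + 1065 z = - \frac{19585 B}{9153} + 1065 z = 1065 z - \frac{19585 B}{9153}$)
$4372434 - n{\left(1800,1707 \right)} = 4372434 - \left(1065 \cdot 1707 - \frac{3917000}{1017}\right) = 4372434 - \left(1817955 - \frac{3917000}{1017}\right) = 4372434 - \frac{1844943235}{1017} = \frac{2601822143}{1017}$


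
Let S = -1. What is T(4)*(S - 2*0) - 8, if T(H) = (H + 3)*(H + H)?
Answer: -64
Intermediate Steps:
T(H) = 2*H*(3 + H) (T(H) = (3 + H)*(2*H) = 2*H*(3 + H))
T(4)*(S - 2*0) - 8 = (2*4*(3 + 4))*(-1 - 2*0) - 8 = (2*4*7)*(-1 + 0) - 8 = 56*(-1) - 8 = -56 - 8 = -64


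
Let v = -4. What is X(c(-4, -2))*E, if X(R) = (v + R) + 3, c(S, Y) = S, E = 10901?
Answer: -54505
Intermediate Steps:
X(R) = -1 + R (X(R) = (-4 + R) + 3 = -1 + R)
X(c(-4, -2))*E = (-1 - 4)*10901 = -5*10901 = -54505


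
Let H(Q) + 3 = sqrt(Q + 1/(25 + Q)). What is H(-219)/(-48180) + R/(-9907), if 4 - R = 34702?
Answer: 557259787/159106420 - I*sqrt(8242478)/9346920 ≈ 3.5024 - 0.00030716*I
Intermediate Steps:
R = -34698 (R = 4 - 1*34702 = 4 - 34702 = -34698)
H(Q) = -3 + sqrt(Q + 1/(25 + Q))
H(-219)/(-48180) + R/(-9907) = (-3 + sqrt((1 - 219*(25 - 219))/(25 - 219)))/(-48180) - 34698/(-9907) = (-3 + sqrt((1 - 219*(-194))/(-194)))*(-1/48180) - 34698*(-1/9907) = (-3 + sqrt(-(1 + 42486)/194))*(-1/48180) + 34698/9907 = (-3 + sqrt(-1/194*42487))*(-1/48180) + 34698/9907 = (-3 + sqrt(-42487/194))*(-1/48180) + 34698/9907 = (-3 + I*sqrt(8242478)/194)*(-1/48180) + 34698/9907 = (1/16060 - I*sqrt(8242478)/9346920) + 34698/9907 = 557259787/159106420 - I*sqrt(8242478)/9346920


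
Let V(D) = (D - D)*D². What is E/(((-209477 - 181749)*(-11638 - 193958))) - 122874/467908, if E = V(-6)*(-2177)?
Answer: -61437/233954 ≈ -0.26260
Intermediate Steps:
V(D) = 0 (V(D) = 0*D² = 0)
E = 0 (E = 0*(-2177) = 0)
E/(((-209477 - 181749)*(-11638 - 193958))) - 122874/467908 = 0/(((-209477 - 181749)*(-11638 - 193958))) - 122874/467908 = 0/((-391226*(-205596))) - 122874*1/467908 = 0/80434500696 - 61437/233954 = 0*(1/80434500696) - 61437/233954 = 0 - 61437/233954 = -61437/233954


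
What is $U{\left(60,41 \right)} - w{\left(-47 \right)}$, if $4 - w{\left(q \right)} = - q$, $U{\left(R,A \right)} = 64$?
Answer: $107$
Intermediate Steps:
$w{\left(q \right)} = 4 + q$ ($w{\left(q \right)} = 4 - - q = 4 + q$)
$U{\left(60,41 \right)} - w{\left(-47 \right)} = 64 - \left(4 - 47\right) = 64 - -43 = 64 + 43 = 107$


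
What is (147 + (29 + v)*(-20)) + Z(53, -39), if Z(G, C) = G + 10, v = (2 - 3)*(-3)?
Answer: -430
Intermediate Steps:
v = 3 (v = -1*(-3) = 3)
Z(G, C) = 10 + G
(147 + (29 + v)*(-20)) + Z(53, -39) = (147 + (29 + 3)*(-20)) + (10 + 53) = (147 + 32*(-20)) + 63 = (147 - 640) + 63 = -493 + 63 = -430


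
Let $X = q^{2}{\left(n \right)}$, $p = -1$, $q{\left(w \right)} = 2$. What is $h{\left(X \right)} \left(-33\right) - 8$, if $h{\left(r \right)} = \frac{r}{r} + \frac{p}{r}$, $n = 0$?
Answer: $- \frac{131}{4} \approx -32.75$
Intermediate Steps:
$X = 4$ ($X = 2^{2} = 4$)
$h{\left(r \right)} = 1 - \frac{1}{r}$ ($h{\left(r \right)} = \frac{r}{r} - \frac{1}{r} = 1 - \frac{1}{r}$)
$h{\left(X \right)} \left(-33\right) - 8 = \frac{-1 + 4}{4} \left(-33\right) - 8 = \frac{1}{4} \cdot 3 \left(-33\right) - 8 = \frac{3}{4} \left(-33\right) - 8 = - \frac{99}{4} - 8 = - \frac{131}{4}$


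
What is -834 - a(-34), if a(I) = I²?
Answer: -1990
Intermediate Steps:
-834 - a(-34) = -834 - 1*(-34)² = -834 - 1*1156 = -834 - 1156 = -1990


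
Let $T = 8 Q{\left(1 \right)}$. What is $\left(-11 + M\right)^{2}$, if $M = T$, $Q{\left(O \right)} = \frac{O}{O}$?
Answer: $9$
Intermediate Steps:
$Q{\left(O \right)} = 1$
$T = 8$ ($T = 8 \cdot 1 = 8$)
$M = 8$
$\left(-11 + M\right)^{2} = \left(-11 + 8\right)^{2} = \left(-3\right)^{2} = 9$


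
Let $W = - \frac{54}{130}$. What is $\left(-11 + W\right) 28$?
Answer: $- \frac{20776}{65} \approx -319.63$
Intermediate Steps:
$W = - \frac{27}{65}$ ($W = \left(-54\right) \frac{1}{130} = - \frac{27}{65} \approx -0.41538$)
$\left(-11 + W\right) 28 = \left(-11 - \frac{27}{65}\right) 28 = \left(- \frac{742}{65}\right) 28 = - \frac{20776}{65}$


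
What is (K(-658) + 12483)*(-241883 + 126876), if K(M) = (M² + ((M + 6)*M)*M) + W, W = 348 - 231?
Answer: 32414373788748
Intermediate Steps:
W = 117
K(M) = 117 + M² + M²*(6 + M) (K(M) = (M² + ((M + 6)*M)*M) + 117 = (M² + ((6 + M)*M)*M) + 117 = (M² + (M*(6 + M))*M) + 117 = (M² + M²*(6 + M)) + 117 = 117 + M² + M²*(6 + M))
(K(-658) + 12483)*(-241883 + 126876) = ((117 + (-658)³ + 7*(-658)²) + 12483)*(-241883 + 126876) = ((117 - 284890312 + 7*432964) + 12483)*(-115007) = ((117 - 284890312 + 3030748) + 12483)*(-115007) = (-281859447 + 12483)*(-115007) = -281846964*(-115007) = 32414373788748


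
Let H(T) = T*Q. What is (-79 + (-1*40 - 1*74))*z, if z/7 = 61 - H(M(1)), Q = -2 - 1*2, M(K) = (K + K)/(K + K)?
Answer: -87815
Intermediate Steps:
M(K) = 1 (M(K) = (2*K)/((2*K)) = (2*K)*(1/(2*K)) = 1)
Q = -4 (Q = -2 - 2 = -4)
H(T) = -4*T (H(T) = T*(-4) = -4*T)
z = 455 (z = 7*(61 - (-4)) = 7*(61 - 1*(-4)) = 7*(61 + 4) = 7*65 = 455)
(-79 + (-1*40 - 1*74))*z = (-79 + (-1*40 - 1*74))*455 = (-79 + (-40 - 74))*455 = (-79 - 114)*455 = -193*455 = -87815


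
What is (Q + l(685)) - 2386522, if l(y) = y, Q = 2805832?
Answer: 419995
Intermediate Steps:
(Q + l(685)) - 2386522 = (2805832 + 685) - 2386522 = 2806517 - 2386522 = 419995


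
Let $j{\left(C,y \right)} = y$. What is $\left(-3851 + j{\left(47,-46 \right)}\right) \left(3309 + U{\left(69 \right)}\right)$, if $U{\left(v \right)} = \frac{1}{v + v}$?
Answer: $- \frac{593179257}{46} \approx -1.2895 \cdot 10^{7}$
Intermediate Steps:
$U{\left(v \right)} = \frac{1}{2 v}$
$\left(-3851 + j{\left(47,-46 \right)}\right) \left(3309 + U{\left(69 \right)}\right) = \left(-3851 - 46\right) \left(3309 + \frac{1}{2 \cdot 69}\right) = - 3897 \left(3309 + \frac{1}{2} \cdot \frac{1}{69}\right) = - 3897 \left(3309 + \frac{1}{138}\right) = \left(-3897\right) \frac{456643}{138} = - \frac{593179257}{46}$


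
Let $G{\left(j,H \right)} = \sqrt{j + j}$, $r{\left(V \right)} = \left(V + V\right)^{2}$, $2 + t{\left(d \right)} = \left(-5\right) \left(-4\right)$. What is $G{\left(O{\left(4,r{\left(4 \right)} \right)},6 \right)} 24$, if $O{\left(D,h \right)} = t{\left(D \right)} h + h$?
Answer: $192 \sqrt{38} \approx 1183.6$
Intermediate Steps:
$t{\left(d \right)} = 18$ ($t{\left(d \right)} = -2 - -20 = -2 + 20 = 18$)
$r{\left(V \right)} = 4 V^{2}$ ($r{\left(V \right)} = \left(2 V\right)^{2} = 4 V^{2}$)
$O{\left(D,h \right)} = 19 h$ ($O{\left(D,h \right)} = 18 h + h = 19 h$)
$G{\left(j,H \right)} = \sqrt{2} \sqrt{j}$ ($G{\left(j,H \right)} = \sqrt{2 j} = \sqrt{2} \sqrt{j}$)
$G{\left(O{\left(4,r{\left(4 \right)} \right)},6 \right)} 24 = \sqrt{2} \sqrt{19 \cdot 4 \cdot 4^{2}} \cdot 24 = \sqrt{2} \sqrt{19 \cdot 4 \cdot 16} \cdot 24 = \sqrt{2} \sqrt{19 \cdot 64} \cdot 24 = \sqrt{2} \sqrt{1216} \cdot 24 = \sqrt{2} \cdot 8 \sqrt{19} \cdot 24 = 8 \sqrt{38} \cdot 24 = 192 \sqrt{38}$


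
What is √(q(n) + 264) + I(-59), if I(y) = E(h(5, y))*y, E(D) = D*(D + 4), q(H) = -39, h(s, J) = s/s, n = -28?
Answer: -280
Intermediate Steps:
h(s, J) = 1
E(D) = D*(4 + D)
I(y) = 5*y (I(y) = (1*(4 + 1))*y = (1*5)*y = 5*y)
√(q(n) + 264) + I(-59) = √(-39 + 264) + 5*(-59) = √225 - 295 = 15 - 295 = -280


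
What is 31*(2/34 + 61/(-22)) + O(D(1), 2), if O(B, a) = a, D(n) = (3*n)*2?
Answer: -30717/374 ≈ -82.131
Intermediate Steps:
D(n) = 6*n
31*(2/34 + 61/(-22)) + O(D(1), 2) = 31*(2/34 + 61/(-22)) + 2 = 31*(2*(1/34) + 61*(-1/22)) + 2 = 31*(1/17 - 61/22) + 2 = 31*(-1015/374) + 2 = -31465/374 + 2 = -30717/374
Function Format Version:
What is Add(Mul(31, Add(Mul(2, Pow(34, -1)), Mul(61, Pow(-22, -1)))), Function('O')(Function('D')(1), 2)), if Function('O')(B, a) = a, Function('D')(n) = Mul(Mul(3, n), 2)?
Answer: Rational(-30717, 374) ≈ -82.131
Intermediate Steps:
Function('D')(n) = Mul(6, n)
Add(Mul(31, Add(Mul(2, Pow(34, -1)), Mul(61, Pow(-22, -1)))), Function('O')(Function('D')(1), 2)) = Add(Mul(31, Add(Mul(2, Pow(34, -1)), Mul(61, Pow(-22, -1)))), 2) = Add(Mul(31, Add(Mul(2, Rational(1, 34)), Mul(61, Rational(-1, 22)))), 2) = Add(Mul(31, Add(Rational(1, 17), Rational(-61, 22))), 2) = Add(Mul(31, Rational(-1015, 374)), 2) = Add(Rational(-31465, 374), 2) = Rational(-30717, 374)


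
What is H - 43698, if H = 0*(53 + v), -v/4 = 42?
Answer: -43698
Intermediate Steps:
v = -168 (v = -4*42 = -168)
H = 0 (H = 0*(53 - 168) = 0*(-115) = 0)
H - 43698 = 0 - 43698 = -43698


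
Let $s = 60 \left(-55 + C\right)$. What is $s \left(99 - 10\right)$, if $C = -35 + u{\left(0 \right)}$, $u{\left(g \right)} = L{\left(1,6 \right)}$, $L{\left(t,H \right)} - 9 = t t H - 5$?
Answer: $-427200$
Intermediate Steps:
$L{\left(t,H \right)} = 4 + H t^{2}$ ($L{\left(t,H \right)} = 9 + \left(t t H - 5\right) = 9 + \left(t^{2} H - 5\right) = 9 + \left(H t^{2} - 5\right) = 9 + \left(-5 + H t^{2}\right) = 4 + H t^{2}$)
$u{\left(g \right)} = 10$ ($u{\left(g \right)} = 4 + 6 \cdot 1^{2} = 4 + 6 \cdot 1 = 4 + 6 = 10$)
$C = -25$ ($C = -35 + 10 = -25$)
$s = -4800$ ($s = 60 \left(-55 - 25\right) = 60 \left(-80\right) = -4800$)
$s \left(99 - 10\right) = - 4800 \left(99 - 10\right) = \left(-4800\right) 89 = -427200$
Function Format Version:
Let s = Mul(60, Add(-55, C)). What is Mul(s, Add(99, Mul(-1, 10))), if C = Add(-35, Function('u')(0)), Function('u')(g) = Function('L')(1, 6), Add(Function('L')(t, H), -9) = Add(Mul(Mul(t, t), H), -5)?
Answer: -427200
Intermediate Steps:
Function('L')(t, H) = Add(4, Mul(H, Pow(t, 2))) (Function('L')(t, H) = Add(9, Add(Mul(Mul(t, t), H), -5)) = Add(9, Add(Mul(Pow(t, 2), H), -5)) = Add(9, Add(Mul(H, Pow(t, 2)), -5)) = Add(9, Add(-5, Mul(H, Pow(t, 2)))) = Add(4, Mul(H, Pow(t, 2))))
Function('u')(g) = 10 (Function('u')(g) = Add(4, Mul(6, Pow(1, 2))) = Add(4, Mul(6, 1)) = Add(4, 6) = 10)
C = -25 (C = Add(-35, 10) = -25)
s = -4800 (s = Mul(60, Add(-55, -25)) = Mul(60, -80) = -4800)
Mul(s, Add(99, Mul(-1, 10))) = Mul(-4800, Add(99, Mul(-1, 10))) = Mul(-4800, Add(99, -10)) = Mul(-4800, 89) = -427200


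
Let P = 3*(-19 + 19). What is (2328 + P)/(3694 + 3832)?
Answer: 1164/3763 ≈ 0.30933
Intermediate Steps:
P = 0 (P = 3*0 = 0)
(2328 + P)/(3694 + 3832) = (2328 + 0)/(3694 + 3832) = 2328/7526 = 2328*(1/7526) = 1164/3763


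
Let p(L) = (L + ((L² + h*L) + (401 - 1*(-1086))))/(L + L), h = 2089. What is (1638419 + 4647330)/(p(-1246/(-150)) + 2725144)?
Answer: 293701622025/127385557277 ≈ 2.3056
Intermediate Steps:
p(L) = (1487 + L² + 2090*L)/(2*L) (p(L) = (L + ((L² + 2089*L) + (401 - 1*(-1086))))/(L + L) = (L + ((L² + 2089*L) + (401 + 1086)))/((2*L)) = (L + ((L² + 2089*L) + 1487))*(1/(2*L)) = (L + (1487 + L² + 2089*L))*(1/(2*L)) = (1487 + L² + 2090*L)*(1/(2*L)) = (1487 + L² + 2090*L)/(2*L))
(1638419 + 4647330)/(p(-1246/(-150)) + 2725144) = (1638419 + 4647330)/((1487 + (-1246/(-150))*(2090 - 1246/(-150)))/(2*((-1246/(-150)))) + 2725144) = 6285749/((1487 + (-1246*(-1/150))*(2090 - 1246*(-1/150)))/(2*((-1246*(-1/150)))) + 2725144) = 6285749/((1487 + 623*(2090 + 623/75)/75)/(2*(623/75)) + 2725144) = 6285749/((½)*(75/623)*(1487 + (623/75)*(157373/75)) + 2725144) = 6285749/((½)*(75/623)*(1487 + 98043379/5625) + 2725144) = 6285749/((½)*(75/623)*(106407754/5625) + 2725144) = 6285749/(53203877/46725 + 2725144) = 6285749/(127385557277/46725) = 6285749*(46725/127385557277) = 293701622025/127385557277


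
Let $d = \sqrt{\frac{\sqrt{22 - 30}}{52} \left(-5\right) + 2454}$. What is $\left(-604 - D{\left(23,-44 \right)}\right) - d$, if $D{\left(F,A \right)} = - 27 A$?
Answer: $-1792 - \frac{\sqrt{1658904 - 130 i \sqrt{2}}}{26} \approx -1841.5 + 0.002745 i$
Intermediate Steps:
$d = \sqrt{2454 - \frac{5 i \sqrt{2}}{26}}$ ($d = \sqrt{\sqrt{-8} \cdot \frac{1}{52} \left(-5\right) + 2454} = \sqrt{2 i \sqrt{2} \cdot \frac{1}{52} \left(-5\right) + 2454} = \sqrt{\frac{i \sqrt{2}}{26} \left(-5\right) + 2454} = \sqrt{- \frac{5 i \sqrt{2}}{26} + 2454} = \sqrt{2454 - \frac{5 i \sqrt{2}}{26}} \approx 49.538 - 0.0027 i$)
$\left(-604 - D{\left(23,-44 \right)}\right) - d = \left(-604 - \left(-27\right) \left(-44\right)\right) - \frac{\sqrt{1658904 - 130 i \sqrt{2}}}{26} = \left(-604 - 1188\right) - \frac{\sqrt{1658904 - 130 i \sqrt{2}}}{26} = -1792 - \frac{\sqrt{1658904 - 130 i \sqrt{2}}}{26}$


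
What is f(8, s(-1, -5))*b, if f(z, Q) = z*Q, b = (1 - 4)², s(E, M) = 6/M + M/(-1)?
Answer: 1368/5 ≈ 273.60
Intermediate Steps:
s(E, M) = -M + 6/M (s(E, M) = 6/M + M*(-1) = 6/M - M = -M + 6/M)
b = 9 (b = (-3)² = 9)
f(z, Q) = Q*z
f(8, s(-1, -5))*b = ((-1*(-5) + 6/(-5))*8)*9 = ((5 + 6*(-⅕))*8)*9 = ((5 - 6/5)*8)*9 = ((19/5)*8)*9 = (152/5)*9 = 1368/5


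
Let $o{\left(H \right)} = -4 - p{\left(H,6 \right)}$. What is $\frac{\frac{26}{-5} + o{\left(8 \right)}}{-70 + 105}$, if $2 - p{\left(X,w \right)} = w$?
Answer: $- \frac{26}{175} \approx -0.14857$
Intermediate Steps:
$p{\left(X,w \right)} = 2 - w$
$o{\left(H \right)} = 0$ ($o{\left(H \right)} = -4 - \left(2 - 6\right) = -4 - -4 = -4 + 4 = 0$)
$\frac{\frac{26}{-5} + o{\left(8 \right)}}{-70 + 105} = \frac{\frac{26}{-5} + 0}{-70 + 105} = \frac{26 \left(- \frac{1}{5}\right) + 0}{35} = \left(- \frac{26}{5} + 0\right) \frac{1}{35} = \left(- \frac{26}{5}\right) \frac{1}{35} = - \frac{26}{175}$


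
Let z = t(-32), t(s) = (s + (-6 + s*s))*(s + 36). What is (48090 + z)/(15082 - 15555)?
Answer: -52034/473 ≈ -110.01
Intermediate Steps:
t(s) = (36 + s)*(-6 + s + s²) (t(s) = (s + (-6 + s²))*(36 + s) = (-6 + s + s²)*(36 + s) = (36 + s)*(-6 + s + s²))
z = 3944 (z = -216 + (-32)³ + 30*(-32) + 37*(-32)² = -216 - 32768 - 960 + 37*1024 = -216 - 32768 - 960 + 37888 = 3944)
(48090 + z)/(15082 - 15555) = (48090 + 3944)/(15082 - 15555) = 52034/(-473) = 52034*(-1/473) = -52034/473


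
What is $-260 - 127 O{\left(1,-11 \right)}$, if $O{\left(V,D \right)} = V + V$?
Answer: $-514$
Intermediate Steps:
$O{\left(V,D \right)} = 2 V$
$-260 - 127 O{\left(1,-11 \right)} = -260 - 127 \cdot 2 \cdot 1 = -260 - 254 = -514$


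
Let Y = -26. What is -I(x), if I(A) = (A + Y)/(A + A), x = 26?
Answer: 0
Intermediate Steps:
I(A) = (-26 + A)/(2*A) (I(A) = (A - 26)/(A + A) = (-26 + A)/((2*A)) = (-26 + A)*(1/(2*A)) = (-26 + A)/(2*A))
-I(x) = -(-26 + 26)/(2*26) = -0/(2*26) = -1*0 = 0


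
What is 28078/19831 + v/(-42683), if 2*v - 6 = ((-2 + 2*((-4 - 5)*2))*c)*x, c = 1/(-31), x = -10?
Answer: 37153975101/26239843763 ≈ 1.4159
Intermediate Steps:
c = -1/31 ≈ -0.032258
v = -97/31 (v = 3 + (((-2 + 2*((-4 - 5)*2))*(-1/31))*(-10))/2 = 3 + (((-2 + 2*(-9*2))*(-1/31))*(-10))/2 = 3 + (((-2 + 2*(-18))*(-1/31))*(-10))/2 = 3 + (((-2 - 36)*(-1/31))*(-10))/2 = 3 + (-38*(-1/31)*(-10))/2 = 3 + ((38/31)*(-10))/2 = 3 + (½)*(-380/31) = 3 - 190/31 = -97/31 ≈ -3.1290)
28078/19831 + v/(-42683) = 28078/19831 - 97/31/(-42683) = 28078*(1/19831) - 97/31*(-1/42683) = 28078/19831 + 97/1323173 = 37153975101/26239843763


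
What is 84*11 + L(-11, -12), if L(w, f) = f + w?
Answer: 901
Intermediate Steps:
84*11 + L(-11, -12) = 84*11 + (-12 - 11) = 924 - 23 = 901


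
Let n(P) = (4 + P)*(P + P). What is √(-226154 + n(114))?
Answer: 5*I*√7970 ≈ 446.37*I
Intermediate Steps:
n(P) = 2*P*(4 + P) (n(P) = (4 + P)*(2*P) = 2*P*(4 + P))
√(-226154 + n(114)) = √(-226154 + 2*114*(4 + 114)) = √(-226154 + 2*114*118) = √(-226154 + 26904) = √(-199250) = 5*I*√7970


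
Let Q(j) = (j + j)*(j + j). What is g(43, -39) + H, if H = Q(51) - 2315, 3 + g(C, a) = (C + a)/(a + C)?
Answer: 8087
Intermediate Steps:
Q(j) = 4*j² (Q(j) = (2*j)*(2*j) = 4*j²)
g(C, a) = -2 (g(C, a) = -3 + (C + a)/(a + C) = -3 + (C + a)/(C + a) = -3 + 1 = -2)
H = 8089 (H = 4*51² - 2315 = 4*2601 - 2315 = 10404 - 2315 = 8089)
g(43, -39) + H = -2 + 8089 = 8087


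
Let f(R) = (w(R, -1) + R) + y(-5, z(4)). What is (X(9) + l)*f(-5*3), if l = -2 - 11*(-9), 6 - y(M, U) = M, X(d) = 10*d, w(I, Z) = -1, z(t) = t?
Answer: -935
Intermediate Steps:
y(M, U) = 6 - M
l = 97 (l = -2 + 99 = 97)
f(R) = 10 + R (f(R) = (-1 + R) + (6 - 1*(-5)) = (-1 + R) + (6 + 5) = (-1 + R) + 11 = 10 + R)
(X(9) + l)*f(-5*3) = (10*9 + 97)*(10 - 5*3) = (90 + 97)*(10 - 15) = 187*(-5) = -935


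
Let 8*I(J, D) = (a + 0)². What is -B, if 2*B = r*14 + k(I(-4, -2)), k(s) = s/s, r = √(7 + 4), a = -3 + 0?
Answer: -½ - 7*√11 ≈ -23.716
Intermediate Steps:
a = -3
I(J, D) = 9/8 (I(J, D) = (-3 + 0)²/8 = (⅛)*(-3)² = (⅛)*9 = 9/8)
r = √11 ≈ 3.3166
k(s) = 1
B = ½ + 7*√11 (B = (√11*14 + 1)/2 = (14*√11 + 1)/2 = (1 + 14*√11)/2 = ½ + 7*√11 ≈ 23.716)
-B = -(½ + 7*√11) = -½ - 7*√11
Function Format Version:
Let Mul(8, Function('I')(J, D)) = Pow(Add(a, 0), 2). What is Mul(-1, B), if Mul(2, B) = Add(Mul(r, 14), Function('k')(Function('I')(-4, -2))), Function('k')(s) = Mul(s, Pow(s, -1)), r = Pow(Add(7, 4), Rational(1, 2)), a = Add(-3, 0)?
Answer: Add(Rational(-1, 2), Mul(-7, Pow(11, Rational(1, 2)))) ≈ -23.716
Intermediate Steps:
a = -3
Function('I')(J, D) = Rational(9, 8) (Function('I')(J, D) = Mul(Rational(1, 8), Pow(Add(-3, 0), 2)) = Mul(Rational(1, 8), Pow(-3, 2)) = Mul(Rational(1, 8), 9) = Rational(9, 8))
r = Pow(11, Rational(1, 2)) ≈ 3.3166
Function('k')(s) = 1
B = Add(Rational(1, 2), Mul(7, Pow(11, Rational(1, 2)))) (B = Mul(Rational(1, 2), Add(Mul(Pow(11, Rational(1, 2)), 14), 1)) = Mul(Rational(1, 2), Add(Mul(14, Pow(11, Rational(1, 2))), 1)) = Mul(Rational(1, 2), Add(1, Mul(14, Pow(11, Rational(1, 2))))) = Add(Rational(1, 2), Mul(7, Pow(11, Rational(1, 2)))) ≈ 23.716)
Mul(-1, B) = Mul(-1, Add(Rational(1, 2), Mul(7, Pow(11, Rational(1, 2))))) = Add(Rational(-1, 2), Mul(-7, Pow(11, Rational(1, 2))))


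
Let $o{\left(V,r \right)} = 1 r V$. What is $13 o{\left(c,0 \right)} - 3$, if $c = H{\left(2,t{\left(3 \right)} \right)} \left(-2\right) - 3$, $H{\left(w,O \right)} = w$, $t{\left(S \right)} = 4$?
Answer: $-3$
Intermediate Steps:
$c = -7$ ($c = 2 \left(-2\right) - 3 = -4 - 3 = -7$)
$o{\left(V,r \right)} = V r$ ($o{\left(V,r \right)} = r V = V r$)
$13 o{\left(c,0 \right)} - 3 = 13 \left(\left(-7\right) 0\right) - 3 = 13 \cdot 0 - 3 = 0 - 3 = -3$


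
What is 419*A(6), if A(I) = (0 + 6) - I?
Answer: 0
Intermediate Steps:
A(I) = 6 - I
419*A(6) = 419*(6 - 1*6) = 419*(6 - 6) = 419*0 = 0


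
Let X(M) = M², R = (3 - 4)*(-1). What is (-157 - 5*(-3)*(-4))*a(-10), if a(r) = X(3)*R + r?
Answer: 217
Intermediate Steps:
R = 1 (R = -1*(-1) = 1)
a(r) = 9 + r (a(r) = 3²*1 + r = 9*1 + r = 9 + r)
(-157 - 5*(-3)*(-4))*a(-10) = (-157 - 5*(-3)*(-4))*(9 - 10) = (-157 + 15*(-4))*(-1) = (-157 - 60)*(-1) = -217*(-1) = 217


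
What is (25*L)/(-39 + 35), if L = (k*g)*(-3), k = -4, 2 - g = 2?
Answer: 0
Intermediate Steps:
g = 0 (g = 2 - 1*2 = 2 - 2 = 0)
L = 0 (L = -4*0*(-3) = 0*(-3) = 0)
(25*L)/(-39 + 35) = (25*0)/(-39 + 35) = 0/(-4) = -¼*0 = 0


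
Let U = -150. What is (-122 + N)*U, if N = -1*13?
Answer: 20250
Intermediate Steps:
N = -13
(-122 + N)*U = (-122 - 13)*(-150) = -135*(-150) = 20250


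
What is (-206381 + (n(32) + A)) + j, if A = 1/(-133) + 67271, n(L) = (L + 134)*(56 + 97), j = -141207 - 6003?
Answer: -34702627/133 ≈ -2.6092e+5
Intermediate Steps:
j = -147210
n(L) = 20502 + 153*L (n(L) = (134 + L)*153 = 20502 + 153*L)
A = 8947042/133 (A = -1/133 + 67271 = 8947042/133 ≈ 67271.)
(-206381 + (n(32) + A)) + j = (-206381 + ((20502 + 153*32) + 8947042/133)) - 147210 = (-206381 + ((20502 + 4896) + 8947042/133)) - 147210 = (-206381 + (25398 + 8947042/133)) - 147210 = (-206381 + 12324976/133) - 147210 = -15123697/133 - 147210 = -34702627/133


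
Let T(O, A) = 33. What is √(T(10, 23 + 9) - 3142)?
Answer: I*√3109 ≈ 55.758*I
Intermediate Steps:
√(T(10, 23 + 9) - 3142) = √(33 - 3142) = √(-3109) = I*√3109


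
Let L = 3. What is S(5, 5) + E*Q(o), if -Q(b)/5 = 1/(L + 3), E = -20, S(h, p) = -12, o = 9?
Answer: 14/3 ≈ 4.6667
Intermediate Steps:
Q(b) = -5/6 (Q(b) = -5/(3 + 3) = -5/6)
S(5, 5) + E*Q(o) = -12 - 20*(-5/6) = -12 + 50/3 = 14/3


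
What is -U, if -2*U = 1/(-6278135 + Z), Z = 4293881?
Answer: -1/3968508 ≈ -2.5198e-7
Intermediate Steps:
U = 1/3968508 (U = -1/(2*(-6278135 + 4293881)) = -½/(-1984254) = -½*(-1/1984254) = 1/3968508 ≈ 2.5198e-7)
-U = -1*1/3968508 = -1/3968508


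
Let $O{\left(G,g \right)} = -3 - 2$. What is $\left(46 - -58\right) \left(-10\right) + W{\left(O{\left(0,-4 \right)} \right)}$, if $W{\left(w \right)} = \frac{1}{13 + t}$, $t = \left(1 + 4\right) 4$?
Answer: $- \frac{34319}{33} \approx -1040.0$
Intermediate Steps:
$t = 20$ ($t = 5 \cdot 4 = 20$)
$O{\left(G,g \right)} = -5$ ($O{\left(G,g \right)} = -3 - 2 = -5$)
$W{\left(w \right)} = \frac{1}{33}$ ($W{\left(w \right)} = \frac{1}{13 + 20} = \frac{1}{33}$)
$\left(46 - -58\right) \left(-10\right) + W{\left(O{\left(0,-4 \right)} \right)} = \left(46 - -58\right) \left(-10\right) + \frac{1}{33} = \left(46 + 58\right) \left(-10\right) + \frac{1}{33} = 104 \left(-10\right) + \frac{1}{33} = -1040 + \frac{1}{33} = - \frac{34319}{33}$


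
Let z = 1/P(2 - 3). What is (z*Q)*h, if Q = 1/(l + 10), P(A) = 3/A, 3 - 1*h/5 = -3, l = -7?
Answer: -10/3 ≈ -3.3333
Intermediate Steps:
h = 30 (h = 15 - 5*(-3) = 15 + 15 = 30)
z = -⅓ (z = 1/(3/(2 - 3)) = 1/(3/(-1)) = 1/(3*(-1)) = 1/(-3) = -⅓ ≈ -0.33333)
Q = ⅓ (Q = 1/(-7 + 10) = 1/3 = ⅓ ≈ 0.33333)
(z*Q)*h = -⅓*⅓*30 = -⅑*30 = -10/3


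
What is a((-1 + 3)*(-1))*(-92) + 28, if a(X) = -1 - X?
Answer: -64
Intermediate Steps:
a((-1 + 3)*(-1))*(-92) + 28 = (-1 - (-1 + 3)*(-1))*(-92) + 28 = (-1 - 2*(-1))*(-92) + 28 = (-1 - 1*(-2))*(-92) + 28 = (-1 + 2)*(-92) + 28 = 1*(-92) + 28 = -92 + 28 = -64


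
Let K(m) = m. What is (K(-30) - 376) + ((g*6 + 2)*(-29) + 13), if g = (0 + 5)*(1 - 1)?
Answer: -451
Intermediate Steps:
g = 0 (g = 5*0 = 0)
(K(-30) - 376) + ((g*6 + 2)*(-29) + 13) = (-30 - 376) + ((0*6 + 2)*(-29) + 13) = -406 + ((0 + 2)*(-29) + 13) = -406 + (2*(-29) + 13) = -406 + (-58 + 13) = -406 - 45 = -451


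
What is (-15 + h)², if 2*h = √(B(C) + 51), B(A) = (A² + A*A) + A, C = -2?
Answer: (30 - √57)²/4 ≈ 126.00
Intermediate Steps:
B(A) = A + 2*A² (B(A) = (A² + A²) + A = 2*A² + A = A + 2*A²)
h = √57/2 (h = √(-2*(1 + 2*(-2)) + 51)/2 = √(-2*(1 - 4) + 51)/2 = √(-2*(-3) + 51)/2 = √(6 + 51)/2 = √57/2 ≈ 3.7749)
(-15 + h)² = (-15 + √57/2)²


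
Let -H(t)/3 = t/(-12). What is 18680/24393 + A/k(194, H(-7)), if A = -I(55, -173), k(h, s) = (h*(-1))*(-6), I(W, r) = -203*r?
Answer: -278304749/9464484 ≈ -29.405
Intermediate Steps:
H(t) = t/4 (H(t) = -3*t/(-12) = -3*t*(-1)/12 = -(-1)*t/4 = t/4)
k(h, s) = 6*h (k(h, s) = -h*(-6) = 6*h)
A = -35119 (A = -(-203)*(-173) = -1*35119 = -35119)
18680/24393 + A/k(194, H(-7)) = 18680/24393 - 35119/(6*194) = 18680*(1/24393) - 35119/1164 = 18680/24393 - 35119*1/1164 = 18680/24393 - 35119/1164 = -278304749/9464484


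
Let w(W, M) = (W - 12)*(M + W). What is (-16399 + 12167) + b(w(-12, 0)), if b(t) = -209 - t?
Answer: -4729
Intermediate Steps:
w(W, M) = (-12 + W)*(M + W)
(-16399 + 12167) + b(w(-12, 0)) = (-16399 + 12167) + (-209 - ((-12)² - 12*0 - 12*(-12) + 0*(-12))) = -4232 + (-209 - (144 + 0 + 144 + 0)) = -4232 + (-209 - 1*288) = -4232 + (-209 - 288) = -4232 - 497 = -4729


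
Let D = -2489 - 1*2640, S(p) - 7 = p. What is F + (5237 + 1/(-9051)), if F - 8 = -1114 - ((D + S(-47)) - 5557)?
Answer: 134470706/9051 ≈ 14857.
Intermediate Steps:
S(p) = 7 + p
D = -5129 (D = -2489 - 2640 = -5129)
F = 9620 (F = 8 + (-1114 - ((-5129 + (7 - 47)) - 5557)) = 8 + (-1114 - ((-5129 - 40) - 5557)) = 8 + (-1114 - (-5169 - 5557)) = 8 + (-1114 - 1*(-10726)) = 8 + (-1114 + 10726) = 8 + 9612 = 9620)
F + (5237 + 1/(-9051)) = 9620 + (5237 + 1/(-9051)) = 9620 + (5237 - 1/9051) = 9620 + 47400086/9051 = 134470706/9051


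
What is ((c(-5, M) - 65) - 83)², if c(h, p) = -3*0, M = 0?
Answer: 21904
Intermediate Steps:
c(h, p) = 0
((c(-5, M) - 65) - 83)² = ((0 - 65) - 83)² = (-65 - 83)² = (-148)² = 21904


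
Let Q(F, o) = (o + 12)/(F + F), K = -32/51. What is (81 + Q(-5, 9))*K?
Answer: -4208/85 ≈ -49.506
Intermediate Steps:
K = -32/51 (K = -32*1/51 = -32/51 ≈ -0.62745)
Q(F, o) = (12 + o)/(2*F) (Q(F, o) = (12 + o)/((2*F)) = (12 + o)*(1/(2*F)) = (12 + o)/(2*F))
(81 + Q(-5, 9))*K = (81 + (½)*(12 + 9)/(-5))*(-32/51) = (81 + (½)*(-⅕)*21)*(-32/51) = (81 - 21/10)*(-32/51) = (789/10)*(-32/51) = -4208/85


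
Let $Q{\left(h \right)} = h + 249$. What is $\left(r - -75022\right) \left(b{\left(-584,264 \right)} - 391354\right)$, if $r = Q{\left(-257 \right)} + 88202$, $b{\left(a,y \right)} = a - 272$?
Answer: $-64014947360$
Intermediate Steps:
$b{\left(a,y \right)} = -272 + a$
$Q{\left(h \right)} = 249 + h$
$r = 88194$ ($r = \left(249 - 257\right) + 88202 = -8 + 88202 = 88194$)
$\left(r - -75022\right) \left(b{\left(-584,264 \right)} - 391354\right) = \left(88194 - -75022\right) \left(\left(-272 - 584\right) - 391354\right) = \left(88194 + \left(-70071 + 145093\right)\right) \left(-856 - 391354\right) = \left(88194 + 75022\right) \left(-392210\right) = 163216 \left(-392210\right) = -64014947360$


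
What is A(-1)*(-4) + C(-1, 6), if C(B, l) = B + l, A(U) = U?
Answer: 9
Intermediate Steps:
A(-1)*(-4) + C(-1, 6) = -1*(-4) + (-1 + 6) = 4 + 5 = 9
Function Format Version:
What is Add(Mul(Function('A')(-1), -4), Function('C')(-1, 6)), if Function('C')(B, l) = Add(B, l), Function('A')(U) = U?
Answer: 9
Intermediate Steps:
Add(Mul(Function('A')(-1), -4), Function('C')(-1, 6)) = Add(Mul(-1, -4), Add(-1, 6)) = Add(4, 5) = 9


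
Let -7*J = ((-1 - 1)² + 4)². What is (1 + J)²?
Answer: 3249/49 ≈ 66.306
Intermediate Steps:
J = -64/7 (J = -((-1 - 1)² + 4)²/7 = -((-2)² + 4)²/7 = -(4 + 4)²/7 = -⅐*8² = -⅐*64 = -64/7 ≈ -9.1429)
(1 + J)² = (1 - 64/7)² = (-57/7)² = 3249/49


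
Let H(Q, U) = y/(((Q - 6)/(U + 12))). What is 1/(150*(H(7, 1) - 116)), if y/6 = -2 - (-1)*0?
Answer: -1/40800 ≈ -2.4510e-5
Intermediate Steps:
y = -12 (y = 6*(-2 - (-1)*0) = 6*(-2 - 1*0) = 6*(-2 + 0) = 6*(-2) = -12)
H(Q, U) = -12*(12 + U)/(-6 + Q) (H(Q, U) = -12*(U + 12)/(Q - 6) = -12*(12 + U)/(-6 + Q))
1/(150*(H(7, 1) - 116)) = 1/(150*(12*(-12 - 1*1)/(-6 + 7) - 116)) = 1/(150*(12*(-12 - 1)/1 - 116)) = 1/(150*(12*1*(-13) - 116)) = 1/(150*(-156 - 116)) = 1/(150*(-272)) = 1/(-40800) = -1/40800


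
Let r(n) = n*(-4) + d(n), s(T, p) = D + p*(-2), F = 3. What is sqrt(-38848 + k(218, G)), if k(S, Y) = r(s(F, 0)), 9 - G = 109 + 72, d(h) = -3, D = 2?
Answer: I*sqrt(38859) ≈ 197.13*I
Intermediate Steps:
s(T, p) = 2 - 2*p (s(T, p) = 2 + p*(-2) = 2 - 2*p)
G = -172 (G = 9 - (109 + 72) = 9 - 1*181 = 9 - 181 = -172)
r(n) = -3 - 4*n (r(n) = n*(-4) - 3 = -4*n - 3 = -3 - 4*n)
k(S, Y) = -11 (k(S, Y) = -3 - 4*(2 - 2*0) = -3 - 4*(2 + 0) = -3 - 4*2 = -3 - 8 = -11)
sqrt(-38848 + k(218, G)) = sqrt(-38848 - 11) = sqrt(-38859) = I*sqrt(38859)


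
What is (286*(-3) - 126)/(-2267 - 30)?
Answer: 984/2297 ≈ 0.42838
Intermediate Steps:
(286*(-3) - 126)/(-2267 - 30) = (-858 - 126)/(-2297) = -984*(-1/2297) = 984/2297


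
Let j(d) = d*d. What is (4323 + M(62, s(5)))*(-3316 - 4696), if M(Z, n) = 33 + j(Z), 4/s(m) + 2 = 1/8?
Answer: -65698400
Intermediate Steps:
j(d) = d²
s(m) = -32/15 (s(m) = 4/(-2 + 1/8) = 4/(-2 + ⅛) = 4/(-15/8) = 4*(-8/15) = -32/15)
M(Z, n) = 33 + Z²
(4323 + M(62, s(5)))*(-3316 - 4696) = (4323 + (33 + 62²))*(-3316 - 4696) = (4323 + (33 + 3844))*(-8012) = (4323 + 3877)*(-8012) = 8200*(-8012) = -65698400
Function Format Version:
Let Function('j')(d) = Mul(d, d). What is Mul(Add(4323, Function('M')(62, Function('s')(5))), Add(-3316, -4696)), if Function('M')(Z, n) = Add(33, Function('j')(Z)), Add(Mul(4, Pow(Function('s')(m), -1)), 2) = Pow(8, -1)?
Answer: -65698400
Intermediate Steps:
Function('j')(d) = Pow(d, 2)
Function('s')(m) = Rational(-32, 15) (Function('s')(m) = Mul(4, Pow(Add(-2, Pow(8, -1)), -1)) = Mul(4, Pow(Add(-2, Rational(1, 8)), -1)) = Mul(4, Pow(Rational(-15, 8), -1)) = Mul(4, Rational(-8, 15)) = Rational(-32, 15))
Function('M')(Z, n) = Add(33, Pow(Z, 2))
Mul(Add(4323, Function('M')(62, Function('s')(5))), Add(-3316, -4696)) = Mul(Add(4323, Add(33, Pow(62, 2))), Add(-3316, -4696)) = Mul(Add(4323, Add(33, 3844)), -8012) = Mul(Add(4323, 3877), -8012) = Mul(8200, -8012) = -65698400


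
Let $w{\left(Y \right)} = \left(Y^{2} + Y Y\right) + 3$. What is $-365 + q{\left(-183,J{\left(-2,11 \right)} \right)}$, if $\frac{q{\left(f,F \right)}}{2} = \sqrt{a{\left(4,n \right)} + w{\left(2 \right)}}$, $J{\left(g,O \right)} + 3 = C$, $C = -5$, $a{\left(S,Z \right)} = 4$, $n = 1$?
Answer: $-365 + 2 \sqrt{15} \approx -357.25$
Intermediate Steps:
$w{\left(Y \right)} = 3 + 2 Y^{2}$ ($w{\left(Y \right)} = \left(Y^{2} + Y^{2}\right) + 3 = 2 Y^{2} + 3 = 3 + 2 Y^{2}$)
$J{\left(g,O \right)} = -8$ ($J{\left(g,O \right)} = -3 - 5 = -8$)
$q{\left(f,F \right)} = 2 \sqrt{15}$ ($q{\left(f,F \right)} = 2 \sqrt{4 + \left(3 + 2 \cdot 2^{2}\right)} = 2 \sqrt{4 + \left(3 + 2 \cdot 4\right)} = 2 \sqrt{4 + \left(3 + 8\right)} = 2 \sqrt{4 + 11} = 2 \sqrt{15}$)
$-365 + q{\left(-183,J{\left(-2,11 \right)} \right)} = -365 + 2 \sqrt{15}$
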